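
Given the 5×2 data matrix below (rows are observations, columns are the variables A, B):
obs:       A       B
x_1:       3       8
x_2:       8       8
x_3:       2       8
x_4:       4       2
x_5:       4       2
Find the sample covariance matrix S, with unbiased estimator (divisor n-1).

Step 1 — column means:
  mean(A) = (3 + 8 + 2 + 4 + 4) / 5 = 21/5 = 4.2
  mean(B) = (8 + 8 + 8 + 2 + 2) / 5 = 28/5 = 5.6

Step 2 — sample covariance S[i,j] = (1/(n-1)) · Σ_k (x_{k,i} - mean_i) · (x_{k,j} - mean_j), with n-1 = 4.
  S[A,A] = ((-1.2)·(-1.2) + (3.8)·(3.8) + (-2.2)·(-2.2) + (-0.2)·(-0.2) + (-0.2)·(-0.2)) / 4 = 20.8/4 = 5.2
  S[A,B] = ((-1.2)·(2.4) + (3.8)·(2.4) + (-2.2)·(2.4) + (-0.2)·(-3.6) + (-0.2)·(-3.6)) / 4 = 2.4/4 = 0.6
  S[B,B] = ((2.4)·(2.4) + (2.4)·(2.4) + (2.4)·(2.4) + (-3.6)·(-3.6) + (-3.6)·(-3.6)) / 4 = 43.2/4 = 10.8

S is symmetric (S[j,i] = S[i,j]). Assembling:

S = [[5.2, 0.6],
 [0.6, 10.8]]


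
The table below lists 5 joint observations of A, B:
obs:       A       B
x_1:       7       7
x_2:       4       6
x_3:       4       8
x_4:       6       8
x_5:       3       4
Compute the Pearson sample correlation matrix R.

Step 1 — column means:
  mean(A) = (7 + 4 + 4 + 6 + 3) / 5 = 24/5 = 4.8
  mean(B) = (7 + 6 + 8 + 8 + 4) / 5 = 33/5 = 6.6

Step 2 — sample variances and covariances s[i,j] = (1/(n-1)) · Σ_k (x_{k,i} - mean_i) · (x_{k,j} - mean_j), with n-1 = 4:
  s[A,A] = ((2.2)·(2.2) + (-0.8)·(-0.8) + (-0.8)·(-0.8) + (1.2)·(1.2) + (-1.8)·(-1.8)) / 4 = 10.8/4 = 2.7
  s[A,B] = ((2.2)·(0.4) + (-0.8)·(-0.6) + (-0.8)·(1.4) + (1.2)·(1.4) + (-1.8)·(-2.6)) / 4 = 6.6/4 = 1.65
  s[B,B] = ((0.4)·(0.4) + (-0.6)·(-0.6) + (1.4)·(1.4) + (1.4)·(1.4) + (-2.6)·(-2.6)) / 4 = 11.2/4 = 2.8
  Sample standard deviations s_i = √(s[i,i]):
  s(A) = √(2.7) = 1.6432
  s(B) = √(2.8) = 1.6733

Step 3 — r_{ij} = s_{ij} / (s_i · s_j):
  r[A,A] = 1 (diagonal).
  r[A,B] = 1.65 / (1.6432 · 1.6733) = 1.65 / 2.7495 = 0.6001
  r[B,B] = 1 (diagonal).

R is symmetric with unit diagonal. Assembling:

R = [[1, 0.6001],
 [0.6001, 1]]


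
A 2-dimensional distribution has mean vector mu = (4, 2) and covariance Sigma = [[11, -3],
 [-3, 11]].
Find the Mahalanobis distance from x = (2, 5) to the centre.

Step 1 — centre the observation: (x - mu) = (-2, 3).

Step 2 — invert Sigma. det(Sigma) = 11·11 - (-3)² = 112.
  Sigma^{-1} = (1/det) · [[d, -b], [-b, a]] = [[0.0982, 0.0268],
 [0.0268, 0.0982]].

Step 3 — form the quadratic (x - mu)^T · Sigma^{-1} · (x - mu):
  Sigma^{-1} · (x - mu) = (-0.1161, 0.2411).
  (x - mu)^T · [Sigma^{-1} · (x - mu)] = (-2)·(-0.1161) + (3)·(0.2411) = 0.9554.

Step 4 — take square root: d = √(0.9554) ≈ 0.9774.

d(x, mu) = √(0.9554) ≈ 0.9774


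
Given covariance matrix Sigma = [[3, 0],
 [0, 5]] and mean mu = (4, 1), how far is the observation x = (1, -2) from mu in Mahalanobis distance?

Step 1 — centre the observation: (x - mu) = (-3, -3).

Step 2 — invert Sigma. det(Sigma) = 3·5 - (0)² = 15.
  Sigma^{-1} = (1/det) · [[d, -b], [-b, a]] = [[0.3333, 0],
 [0, 0.2]].

Step 3 — form the quadratic (x - mu)^T · Sigma^{-1} · (x - mu):
  Sigma^{-1} · (x - mu) = (-1, -0.6).
  (x - mu)^T · [Sigma^{-1} · (x - mu)] = (-3)·(-1) + (-3)·(-0.6) = 4.8.

Step 4 — take square root: d = √(4.8) ≈ 2.1909.

d(x, mu) = √(4.8) ≈ 2.1909


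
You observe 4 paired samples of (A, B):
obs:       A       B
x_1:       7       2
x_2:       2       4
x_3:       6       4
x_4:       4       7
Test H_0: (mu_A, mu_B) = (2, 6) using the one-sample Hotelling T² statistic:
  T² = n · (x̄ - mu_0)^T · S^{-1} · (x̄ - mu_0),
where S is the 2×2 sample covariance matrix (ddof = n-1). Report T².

Step 1 — sample mean vector:
  mean(A) = (7 + 2 + 6 + 4) / 4 = 19/4 = 4.75
  mean(B) = (2 + 4 + 4 + 7) / 4 = 17/4 = 4.25
  x̄ = (4.75, 4.25),  deviation x̄ - mu_0 = (4.75, 4.25) - (2, 6) = (2.75, -1.75).

Step 2 — sample covariance matrix, S[i,j] = (1/(n-1)) · Σ_k (x_{k,i} - mean_i) · (x_{k,j} - mean_j), divisor n-1 = 3:
  S[A,A] = ((2.25)·(2.25) + (-2.75)·(-2.75) + (1.25)·(1.25) + (-0.75)·(-0.75)) / 3 = 14.75/3 = 4.9167
  S[A,B] = ((2.25)·(-2.25) + (-2.75)·(-0.25) + (1.25)·(-0.25) + (-0.75)·(2.75)) / 3 = -6.75/3 = -2.25
  S[B,B] = ((-2.25)·(-2.25) + (-0.25)·(-0.25) + (-0.25)·(-0.25) + (2.75)·(2.75)) / 3 = 12.75/3 = 4.25
  S = [[4.9167, -2.25],
 [-2.25, 4.25]].

Step 3 — invert S. det(S) = 4.9167·4.25 - (-2.25)² = 15.8333.
  S^{-1} = (1/det) · [[d, -b], [-b, a]] = [[0.2684, 0.1421],
 [0.1421, 0.3105]].

Step 4 — quadratic form (x̄ - mu_0)^T · S^{-1} · (x̄ - mu_0):
  S^{-1} · (x̄ - mu_0) = (0.4895, -0.1526),
  (x̄ - mu_0)^T · [...] = (2.75)·(0.4895) + (-1.75)·(-0.1526) = 1.6132.

Step 5 — scale by n: T² = 4 · 1.6132 = 6.4526.

T² ≈ 6.4526


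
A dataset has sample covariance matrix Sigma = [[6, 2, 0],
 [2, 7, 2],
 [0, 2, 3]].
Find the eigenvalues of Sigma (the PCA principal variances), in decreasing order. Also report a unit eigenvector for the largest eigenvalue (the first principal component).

Step 1 — characteristic polynomial p(λ) = det(λI - Sigma) = λ³ - tr·λ² + c_1·λ - det, where tr = trace, c_1 = sum of the principal 2×2 minors, det = det(Sigma):
  tr = 6 + 7 + 3 = 16,
  c_1 = (6·7 - (2)²) + (6·3 - (0)²) + (7·3 - (2)²) = 38 + 18 + 17 = 73,
  det = 6·(7·3 - (2)²) - (2)·((2)·3 - (2)·(0)) + (0)·((2)·(2) - 7·(0)) = 6·(17) - (2)·(6) + (0)·(4) = 90.
  So p(λ) = λ³ - 16λ² + 73λ - 90.
Step 2 — look for an integer root (rational root theorem: any rational root is an integer divisor of 90). Testing λ = 2:
  p(2) = 8 - 64 + 146 - 90 = 0  ✓
  Dividing out (λ - 2): p(λ) = (λ - 2)(λ² - 14λ + 45).
Step 3 — remaining eigenvalues from the quadratic λ² - 14λ + 45 = 0:
  Δ = 14² - 4·45 = 196 - 180 = 16,  λ = (14 ± √16)/2 = (14 ± 4)/2 = 9 or 5.
  Sorted: λ_1 = 9,  λ_2 = 5,  λ_3 = 2  (check: sum = 16 = tr ✓).

Step 4 — unit eigenvector for λ_1 = 9: v spans the null space of (Sigma - λ_1 I), whose rows are
  r_1 = (-3, 2, 0),  r_2 = (2, -2, 2),  r_3 = (0, 2, -6).
  v is orthogonal to every row, so take v ∝ r_1 × r_2 = ((2)·(2) - (0)·(-2), (0)·(2) - (-3)·(2), (-3)·(-2) - (2)·(2)) = (4, 6, 2).
  Rescale (divide by 2): u = (2, 3, 1).
  ||u|| = √((2)² + (3)² + (1)²) = √(14) ≈ 3.7417,  v_1 = u/||u|| ≈ (0.5345, 0.8018, 0.2673) (||v_1|| = 1).

λ_1 = 9,  λ_2 = 5,  λ_3 = 2;  v_1 ≈ (0.5345, 0.8018, 0.2673)


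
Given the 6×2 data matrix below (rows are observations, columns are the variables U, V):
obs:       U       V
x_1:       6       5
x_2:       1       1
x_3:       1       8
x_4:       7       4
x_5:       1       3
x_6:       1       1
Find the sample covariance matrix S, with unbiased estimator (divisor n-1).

Step 1 — column means:
  mean(U) = (6 + 1 + 1 + 7 + 1 + 1) / 6 = 17/6 = 2.8333
  mean(V) = (5 + 1 + 8 + 4 + 3 + 1) / 6 = 22/6 = 3.6667

Step 2 — sample covariance S[i,j] = (1/(n-1)) · Σ_k (x_{k,i} - mean_i) · (x_{k,j} - mean_j), with n-1 = 5.
  S[U,U] = ((3.1667)·(3.1667) + (-1.8333)·(-1.8333) + (-1.8333)·(-1.8333) + (4.1667)·(4.1667) + (-1.8333)·(-1.8333) + (-1.8333)·(-1.8333)) / 5 = 40.8333/5 = 8.1667
  S[U,V] = ((3.1667)·(1.3333) + (-1.8333)·(-2.6667) + (-1.8333)·(4.3333) + (4.1667)·(0.3333) + (-1.8333)·(-0.6667) + (-1.8333)·(-2.6667)) / 5 = 8.6667/5 = 1.7333
  S[V,V] = ((1.3333)·(1.3333) + (-2.6667)·(-2.6667) + (4.3333)·(4.3333) + (0.3333)·(0.3333) + (-0.6667)·(-0.6667) + (-2.6667)·(-2.6667)) / 5 = 35.3333/5 = 7.0667

S is symmetric (S[j,i] = S[i,j]). Assembling:

S = [[8.1667, 1.7333],
 [1.7333, 7.0667]]


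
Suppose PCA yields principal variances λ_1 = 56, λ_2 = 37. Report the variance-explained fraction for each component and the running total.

Step 1 — total variance = trace(Sigma) = Σ λ_i = 56 + 37 = 93.

Step 2 — fraction explained by component i = λ_i / Σ λ:
  PC1: 56/93 = 0.6022
  PC2: 37/93 = 0.3978

Step 3 — cumulative fraction after k components = (λ_1 + ... + λ_k) / Σ λ:
  k = 1: 56/93 = 0.6022
  k = 2: (56 + 37)/93 = 93/93 = 1

Summary (fraction, with percent):

explained: PC1 0.6022 (60.22%), PC2 0.3978 (39.78%);  cumulative: 0.6022, 1


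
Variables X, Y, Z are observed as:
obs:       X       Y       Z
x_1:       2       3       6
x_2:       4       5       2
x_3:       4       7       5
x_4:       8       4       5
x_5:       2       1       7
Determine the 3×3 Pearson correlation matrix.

Step 1 — column means:
  mean(X) = (2 + 4 + 4 + 8 + 2) / 5 = 20/5 = 4
  mean(Y) = (3 + 5 + 7 + 4 + 1) / 5 = 20/5 = 4
  mean(Z) = (6 + 2 + 5 + 5 + 7) / 5 = 25/5 = 5

Step 2 — sample variances and covariances s[i,j] = (1/(n-1)) · Σ_k (x_{k,i} - mean_i) · (x_{k,j} - mean_j), with n-1 = 4:
  s[X,X] = ((-2)·(-2) + (0)·(0) + (0)·(0) + (4)·(4) + (-2)·(-2)) / 4 = 24/4 = 6
  s[X,Y] = ((-2)·(-1) + (0)·(1) + (0)·(3) + (4)·(0) + (-2)·(-3)) / 4 = 8/4 = 2
  s[X,Z] = ((-2)·(1) + (0)·(-3) + (0)·(0) + (4)·(0) + (-2)·(2)) / 4 = -6/4 = -1.5
  s[Y,Y] = ((-1)·(-1) + (1)·(1) + (3)·(3) + (0)·(0) + (-3)·(-3)) / 4 = 20/4 = 5
  s[Y,Z] = ((-1)·(1) + (1)·(-3) + (3)·(0) + (0)·(0) + (-3)·(2)) / 4 = -10/4 = -2.5
  s[Z,Z] = ((1)·(1) + (-3)·(-3) + (0)·(0) + (0)·(0) + (2)·(2)) / 4 = 14/4 = 3.5
  Sample standard deviations s_i = √(s[i,i]):
  s(X) = √(6) = 2.4495
  s(Y) = √(5) = 2.2361
  s(Z) = √(3.5) = 1.8708

Step 3 — r_{ij} = s_{ij} / (s_i · s_j):
  r[X,X] = 1 (diagonal).
  r[X,Y] = 2 / (2.4495 · 2.2361) = 2 / 5.4772 = 0.3651
  r[X,Z] = -1.5 / (2.4495 · 1.8708) = -1.5 / 4.5826 = -0.3273
  r[Y,Y] = 1 (diagonal).
  r[Y,Z] = -2.5 / (2.2361 · 1.8708) = -2.5 / 4.1833 = -0.5976
  r[Z,Z] = 1 (diagonal).

R is symmetric with unit diagonal. Assembling:

R = [[1, 0.3651, -0.3273],
 [0.3651, 1, -0.5976],
 [-0.3273, -0.5976, 1]]


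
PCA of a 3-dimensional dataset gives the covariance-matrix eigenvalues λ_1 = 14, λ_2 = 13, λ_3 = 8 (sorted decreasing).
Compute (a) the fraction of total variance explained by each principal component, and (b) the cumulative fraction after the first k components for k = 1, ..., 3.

Step 1 — total variance = trace(Sigma) = Σ λ_i = 14 + 13 + 8 = 35.

Step 2 — fraction explained by component i = λ_i / Σ λ:
  PC1: 14/35 = 0.4
  PC2: 13/35 = 0.3714
  PC3: 8/35 = 0.2286

Step 3 — cumulative fraction after k components = (λ_1 + ... + λ_k) / Σ λ:
  k = 1: 14/35 = 0.4
  k = 2: (14 + 13)/35 = 27/35 = 0.7714
  k = 3: (14 + 13 + 8)/35 = 35/35 = 1

Summary (fraction, with percent):

explained: PC1 0.4 (40%), PC2 0.3714 (37.14%), PC3 0.2286 (22.86%);  cumulative: 0.4, 0.7714, 1


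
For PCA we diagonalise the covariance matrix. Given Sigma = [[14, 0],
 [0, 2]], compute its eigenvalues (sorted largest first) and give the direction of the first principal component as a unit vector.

Step 1 — characteristic polynomial of 2×2 Sigma:
  det(Sigma - λI) = λ² - trace · λ + det = 0.
  trace = 14 + 2 = 16, det = 14·2 - (0)² = 28.
Step 2 — discriminant:
  Δ = trace² - 4·det = 256 - 112 = 144.
Step 3 — eigenvalues:
  λ = (trace ± √Δ)/2 = (16 ± 12)/2,
  λ_1 = 14,  λ_2 = 2.

Step 4 — unit eigenvector for λ_1: Sigma is diagonal, so its eigenvectors are the coordinate axes. λ_1 = 14 is the diagonal entry on the first coordinate axis, hence
  v_1 = (1, 0) (||v_1|| = 1).

λ_1 = 14,  λ_2 = 2;  v_1 ≈ (1, 0)


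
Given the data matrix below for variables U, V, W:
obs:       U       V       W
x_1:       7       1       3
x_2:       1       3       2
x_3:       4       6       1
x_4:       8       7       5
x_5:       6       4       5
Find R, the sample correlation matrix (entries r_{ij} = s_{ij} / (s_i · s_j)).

Step 1 — column means:
  mean(U) = (7 + 1 + 4 + 8 + 6) / 5 = 26/5 = 5.2
  mean(V) = (1 + 3 + 6 + 7 + 4) / 5 = 21/5 = 4.2
  mean(W) = (3 + 2 + 1 + 5 + 5) / 5 = 16/5 = 3.2

Step 2 — sample variances and covariances s[i,j] = (1/(n-1)) · Σ_k (x_{k,i} - mean_i) · (x_{k,j} - mean_j), with n-1 = 4:
  s[U,U] = ((1.8)·(1.8) + (-4.2)·(-4.2) + (-1.2)·(-1.2) + (2.8)·(2.8) + (0.8)·(0.8)) / 4 = 30.8/4 = 7.7
  s[U,V] = ((1.8)·(-3.2) + (-4.2)·(-1.2) + (-1.2)·(1.8) + (2.8)·(2.8) + (0.8)·(-0.2)) / 4 = 4.8/4 = 1.2
  s[U,W] = ((1.8)·(-0.2) + (-4.2)·(-1.2) + (-1.2)·(-2.2) + (2.8)·(1.8) + (0.8)·(1.8)) / 4 = 13.8/4 = 3.45
  s[V,V] = ((-3.2)·(-3.2) + (-1.2)·(-1.2) + (1.8)·(1.8) + (2.8)·(2.8) + (-0.2)·(-0.2)) / 4 = 22.8/4 = 5.7
  s[V,W] = ((-3.2)·(-0.2) + (-1.2)·(-1.2) + (1.8)·(-2.2) + (2.8)·(1.8) + (-0.2)·(1.8)) / 4 = 2.8/4 = 0.7
  s[W,W] = ((-0.2)·(-0.2) + (-1.2)·(-1.2) + (-2.2)·(-2.2) + (1.8)·(1.8) + (1.8)·(1.8)) / 4 = 12.8/4 = 3.2
  Sample standard deviations s_i = √(s[i,i]):
  s(U) = √(7.7) = 2.7749
  s(V) = √(5.7) = 2.3875
  s(W) = √(3.2) = 1.7889

Step 3 — r_{ij} = s_{ij} / (s_i · s_j):
  r[U,U] = 1 (diagonal).
  r[U,V] = 1.2 / (2.7749 · 2.3875) = 1.2 / 6.625 = 0.1811
  r[U,W] = 3.45 / (2.7749 · 1.7889) = 3.45 / 4.9639 = 0.695
  r[V,V] = 1 (diagonal).
  r[V,W] = 0.7 / (2.3875 · 1.7889) = 0.7 / 4.2708 = 0.1639
  r[W,W] = 1 (diagonal).

R is symmetric with unit diagonal. Assembling:

R = [[1, 0.1811, 0.695],
 [0.1811, 1, 0.1639],
 [0.695, 0.1639, 1]]


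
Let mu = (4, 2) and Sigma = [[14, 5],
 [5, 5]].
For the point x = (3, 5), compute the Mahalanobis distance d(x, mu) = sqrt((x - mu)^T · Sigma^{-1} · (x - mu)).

Step 1 — centre the observation: (x - mu) = (-1, 3).

Step 2 — invert Sigma. det(Sigma) = 14·5 - (5)² = 45.
  Sigma^{-1} = (1/det) · [[d, -b], [-b, a]] = [[0.1111, -0.1111],
 [-0.1111, 0.3111]].

Step 3 — form the quadratic (x - mu)^T · Sigma^{-1} · (x - mu):
  Sigma^{-1} · (x - mu) = (-0.4444, 1.0444).
  (x - mu)^T · [Sigma^{-1} · (x - mu)] = (-1)·(-0.4444) + (3)·(1.0444) = 3.5778.

Step 4 — take square root: d = √(3.5778) ≈ 1.8915.

d(x, mu) = √(3.5778) ≈ 1.8915


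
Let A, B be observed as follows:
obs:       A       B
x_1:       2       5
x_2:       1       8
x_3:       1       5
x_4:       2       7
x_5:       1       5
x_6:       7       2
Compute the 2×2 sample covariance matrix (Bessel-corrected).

Step 1 — column means:
  mean(A) = (2 + 1 + 1 + 2 + 1 + 7) / 6 = 14/6 = 2.3333
  mean(B) = (5 + 8 + 5 + 7 + 5 + 2) / 6 = 32/6 = 5.3333

Step 2 — sample covariance S[i,j] = (1/(n-1)) · Σ_k (x_{k,i} - mean_i) · (x_{k,j} - mean_j), with n-1 = 5.
  S[A,A] = ((-0.3333)·(-0.3333) + (-1.3333)·(-1.3333) + (-1.3333)·(-1.3333) + (-0.3333)·(-0.3333) + (-1.3333)·(-1.3333) + (4.6667)·(4.6667)) / 5 = 27.3333/5 = 5.4667
  S[A,B] = ((-0.3333)·(-0.3333) + (-1.3333)·(2.6667) + (-1.3333)·(-0.3333) + (-0.3333)·(1.6667) + (-1.3333)·(-0.3333) + (4.6667)·(-3.3333)) / 5 = -18.6667/5 = -3.7333
  S[B,B] = ((-0.3333)·(-0.3333) + (2.6667)·(2.6667) + (-0.3333)·(-0.3333) + (1.6667)·(1.6667) + (-0.3333)·(-0.3333) + (-3.3333)·(-3.3333)) / 5 = 21.3333/5 = 4.2667

S is symmetric (S[j,i] = S[i,j]). Assembling:

S = [[5.4667, -3.7333],
 [-3.7333, 4.2667]]


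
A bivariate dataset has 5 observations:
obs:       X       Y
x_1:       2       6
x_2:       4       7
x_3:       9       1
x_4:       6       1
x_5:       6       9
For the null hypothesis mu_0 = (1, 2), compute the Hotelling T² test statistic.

Step 1 — sample mean vector:
  mean(X) = (2 + 4 + 9 + 6 + 6) / 5 = 27/5 = 5.4
  mean(Y) = (6 + 7 + 1 + 1 + 9) / 5 = 24/5 = 4.8
  x̄ = (5.4, 4.8),  deviation x̄ - mu_0 = (5.4, 4.8) - (1, 2) = (4.4, 2.8).

Step 2 — sample covariance matrix, S[i,j] = (1/(n-1)) · Σ_k (x_{k,i} - mean_i) · (x_{k,j} - mean_j), divisor n-1 = 4:
  S[X,X] = ((-3.4)·(-3.4) + (-1.4)·(-1.4) + (3.6)·(3.6) + (0.6)·(0.6) + (0.6)·(0.6)) / 4 = 27.2/4 = 6.8
  S[X,Y] = ((-3.4)·(1.2) + (-1.4)·(2.2) + (3.6)·(-3.8) + (0.6)·(-3.8) + (0.6)·(4.2)) / 4 = -20.6/4 = -5.15
  S[Y,Y] = ((1.2)·(1.2) + (2.2)·(2.2) + (-3.8)·(-3.8) + (-3.8)·(-3.8) + (4.2)·(4.2)) / 4 = 52.8/4 = 13.2
  S = [[6.8, -5.15],
 [-5.15, 13.2]].

Step 3 — invert S. det(S) = 6.8·13.2 - (-5.15)² = 63.2375.
  S^{-1} = (1/det) · [[d, -b], [-b, a]] = [[0.2087, 0.0814],
 [0.0814, 0.1075]].

Step 4 — quadratic form (x̄ - mu_0)^T · S^{-1} · (x̄ - mu_0):
  S^{-1} · (x̄ - mu_0) = (1.1465, 0.6594),
  (x̄ - mu_0)^T · [...] = (4.4)·(1.1465) + (2.8)·(0.6594) = 6.8908.

Step 5 — scale by n: T² = 5 · 6.8908 = 34.4542.

T² ≈ 34.4542


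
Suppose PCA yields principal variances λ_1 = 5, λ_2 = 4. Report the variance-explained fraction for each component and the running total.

Step 1 — total variance = trace(Sigma) = Σ λ_i = 5 + 4 = 9.

Step 2 — fraction explained by component i = λ_i / Σ λ:
  PC1: 5/9 = 0.5556
  PC2: 4/9 = 0.4444

Step 3 — cumulative fraction after k components = (λ_1 + ... + λ_k) / Σ λ:
  k = 1: 5/9 = 0.5556
  k = 2: (5 + 4)/9 = 9/9 = 1

Summary (fraction, with percent):

explained: PC1 0.5556 (55.56%), PC2 0.4444 (44.44%);  cumulative: 0.5556, 1


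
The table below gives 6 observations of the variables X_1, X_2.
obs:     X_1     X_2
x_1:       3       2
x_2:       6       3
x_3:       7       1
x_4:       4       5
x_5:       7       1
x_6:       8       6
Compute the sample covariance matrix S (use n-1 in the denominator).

Step 1 — column means:
  mean(X_1) = (3 + 6 + 7 + 4 + 7 + 8) / 6 = 35/6 = 5.8333
  mean(X_2) = (2 + 3 + 1 + 5 + 1 + 6) / 6 = 18/6 = 3

Step 2 — sample covariance S[i,j] = (1/(n-1)) · Σ_k (x_{k,i} - mean_i) · (x_{k,j} - mean_j), with n-1 = 5.
  S[X_1,X_1] = ((-2.8333)·(-2.8333) + (0.1667)·(0.1667) + (1.1667)·(1.1667) + (-1.8333)·(-1.8333) + (1.1667)·(1.1667) + (2.1667)·(2.1667)) / 5 = 18.8333/5 = 3.7667
  S[X_1,X_2] = ((-2.8333)·(-1) + (0.1667)·(0) + (1.1667)·(-2) + (-1.8333)·(2) + (1.1667)·(-2) + (2.1667)·(3)) / 5 = 1/5 = 0.2
  S[X_2,X_2] = ((-1)·(-1) + (0)·(0) + (-2)·(-2) + (2)·(2) + (-2)·(-2) + (3)·(3)) / 5 = 22/5 = 4.4

S is symmetric (S[j,i] = S[i,j]). Assembling:

S = [[3.7667, 0.2],
 [0.2, 4.4]]


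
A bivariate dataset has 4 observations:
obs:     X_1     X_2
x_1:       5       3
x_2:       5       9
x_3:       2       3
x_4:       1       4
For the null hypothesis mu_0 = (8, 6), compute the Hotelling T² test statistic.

Step 1 — sample mean vector:
  mean(X_1) = (5 + 5 + 2 + 1) / 4 = 13/4 = 3.25
  mean(X_2) = (3 + 9 + 3 + 4) / 4 = 19/4 = 4.75
  x̄ = (3.25, 4.75),  deviation x̄ - mu_0 = (3.25, 4.75) - (8, 6) = (-4.75, -1.25).

Step 2 — sample covariance matrix, S[i,j] = (1/(n-1)) · Σ_k (x_{k,i} - mean_i) · (x_{k,j} - mean_j), divisor n-1 = 3:
  S[X_1,X_1] = ((1.75)·(1.75) + (1.75)·(1.75) + (-1.25)·(-1.25) + (-2.25)·(-2.25)) / 3 = 12.75/3 = 4.25
  S[X_1,X_2] = ((1.75)·(-1.75) + (1.75)·(4.25) + (-1.25)·(-1.75) + (-2.25)·(-0.75)) / 3 = 8.25/3 = 2.75
  S[X_2,X_2] = ((-1.75)·(-1.75) + (4.25)·(4.25) + (-1.75)·(-1.75) + (-0.75)·(-0.75)) / 3 = 24.75/3 = 8.25
  S = [[4.25, 2.75],
 [2.75, 8.25]].

Step 3 — invert S. det(S) = 4.25·8.25 - (2.75)² = 27.5.
  S^{-1} = (1/det) · [[d, -b], [-b, a]] = [[0.3, -0.1],
 [-0.1, 0.1545]].

Step 4 — quadratic form (x̄ - mu_0)^T · S^{-1} · (x̄ - mu_0):
  S^{-1} · (x̄ - mu_0) = (-1.3, 0.2818),
  (x̄ - mu_0)^T · [...] = (-4.75)·(-1.3) + (-1.25)·(0.2818) = 5.8227.

Step 5 — scale by n: T² = 4 · 5.8227 = 23.2909.

T² ≈ 23.2909


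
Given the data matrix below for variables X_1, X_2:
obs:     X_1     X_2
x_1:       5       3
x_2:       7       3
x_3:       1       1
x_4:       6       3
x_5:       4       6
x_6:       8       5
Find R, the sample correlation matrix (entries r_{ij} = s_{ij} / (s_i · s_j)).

Step 1 — column means:
  mean(X_1) = (5 + 7 + 1 + 6 + 4 + 8) / 6 = 31/6 = 5.1667
  mean(X_2) = (3 + 3 + 1 + 3 + 6 + 5) / 6 = 21/6 = 3.5

Step 2 — sample variances and covariances s[i,j] = (1/(n-1)) · Σ_k (x_{k,i} - mean_i) · (x_{k,j} - mean_j), with n-1 = 5:
  s[X_1,X_1] = ((-0.1667)·(-0.1667) + (1.8333)·(1.8333) + (-4.1667)·(-4.1667) + (0.8333)·(0.8333) + (-1.1667)·(-1.1667) + (2.8333)·(2.8333)) / 5 = 30.8333/5 = 6.1667
  s[X_1,X_2] = ((-0.1667)·(-0.5) + (1.8333)·(-0.5) + (-4.1667)·(-2.5) + (0.8333)·(-0.5) + (-1.1667)·(2.5) + (2.8333)·(1.5)) / 5 = 10.5/5 = 2.1
  s[X_2,X_2] = ((-0.5)·(-0.5) + (-0.5)·(-0.5) + (-2.5)·(-2.5) + (-0.5)·(-0.5) + (2.5)·(2.5) + (1.5)·(1.5)) / 5 = 15.5/5 = 3.1
  Sample standard deviations s_i = √(s[i,i]):
  s(X_1) = √(6.1667) = 2.4833
  s(X_2) = √(3.1) = 1.7607

Step 3 — r_{ij} = s_{ij} / (s_i · s_j):
  r[X_1,X_1] = 1 (diagonal).
  r[X_1,X_2] = 2.1 / (2.4833 · 1.7607) = 2.1 / 4.3723 = 0.4803
  r[X_2,X_2] = 1 (diagonal).

R is symmetric with unit diagonal. Assembling:

R = [[1, 0.4803],
 [0.4803, 1]]


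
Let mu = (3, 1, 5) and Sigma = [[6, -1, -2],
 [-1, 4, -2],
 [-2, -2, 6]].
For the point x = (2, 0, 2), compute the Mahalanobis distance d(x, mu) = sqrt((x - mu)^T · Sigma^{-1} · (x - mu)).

Step 1 — centre the observation: (x - mu) = (-1, -1, -3).

Step 2 — invert Sigma (cofactor / det for 3×3, or solve directly):
  Sigma^{-1} = [[0.2222, 0.1111, 0.1111],
 [0.1111, 0.3556, 0.1556],
 [0.1111, 0.1556, 0.2556]].

Step 3 — form the quadratic (x - mu)^T · Sigma^{-1} · (x - mu):
  Sigma^{-1} · (x - mu) = (-0.6667, -0.9333, -1.0333).
  (x - mu)^T · [Sigma^{-1} · (x - mu)] = (-1)·(-0.6667) + (-1)·(-0.9333) + (-3)·(-1.0333) = 4.7.

Step 4 — take square root: d = √(4.7) ≈ 2.1679.

d(x, mu) = √(4.7) ≈ 2.1679


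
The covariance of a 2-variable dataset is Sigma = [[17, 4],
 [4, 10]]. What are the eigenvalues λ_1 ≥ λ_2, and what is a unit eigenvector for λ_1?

Step 1 — characteristic polynomial of 2×2 Sigma:
  det(Sigma - λI) = λ² - trace · λ + det = 0.
  trace = 17 + 10 = 27, det = 17·10 - (4)² = 154.
Step 2 — discriminant:
  Δ = trace² - 4·det = 729 - 616 = 113.
Step 3 — eigenvalues:
  λ = (trace ± √Δ)/2 = (27 ± 10.6301)/2,
  λ_1 = 18.8151,  λ_2 = 8.1849.

Step 4 — unit eigenvector for λ_1: solve (Sigma - λ_1 I)v = 0. First row:
  (17 - 18.8151)·v_x + (4)·v_y = 0, i.e. (-1.8151)·v_x + (4)·v_y = 0,
  so v ∝ (b, λ_1 - a) = (4, 1.8151) = u.
  ||u|| = √((4)² + (1.8151)²) = √(19.2945) ≈ 4.3925,
  v_1 = u/||u|| ≈ (0.9106, 0.4132) (||v_1|| = 1).

λ_1 = 18.8151,  λ_2 = 8.1849;  v_1 ≈ (0.9106, 0.4132)


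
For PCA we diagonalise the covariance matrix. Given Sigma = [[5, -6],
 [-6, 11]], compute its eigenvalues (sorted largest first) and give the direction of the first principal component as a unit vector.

Step 1 — characteristic polynomial of 2×2 Sigma:
  det(Sigma - λI) = λ² - trace · λ + det = 0.
  trace = 5 + 11 = 16, det = 5·11 - (-6)² = 19.
Step 2 — discriminant:
  Δ = trace² - 4·det = 256 - 76 = 180.
Step 3 — eigenvalues:
  λ = (trace ± √Δ)/2 = (16 ± 13.4164)/2,
  λ_1 = 14.7082,  λ_2 = 1.2918.

Step 4 — unit eigenvector for λ_1: solve (Sigma - λ_1 I)v = 0. First row:
  (5 - 14.7082)·v_x + (-6)·v_y = 0, i.e. (-9.7082)·v_x + (-6)·v_y = 0,
  so v ∝ (b, λ_1 - a) = (-6, 9.7082); multiply by -1 so the first entry is positive: u = (6, -9.7082).
  ||u|| = √((6)² + (-9.7082)²) = √(130.2492) ≈ 11.4127,
  v_1 = u/||u|| ≈ (0.5257, -0.8507) (||v_1|| = 1).

λ_1 = 14.7082,  λ_2 = 1.2918;  v_1 ≈ (0.5257, -0.8507)


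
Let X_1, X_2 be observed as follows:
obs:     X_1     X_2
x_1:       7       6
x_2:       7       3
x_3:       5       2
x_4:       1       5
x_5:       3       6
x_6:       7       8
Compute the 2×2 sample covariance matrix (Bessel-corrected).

Step 1 — column means:
  mean(X_1) = (7 + 7 + 5 + 1 + 3 + 7) / 6 = 30/6 = 5
  mean(X_2) = (6 + 3 + 2 + 5 + 6 + 8) / 6 = 30/6 = 5

Step 2 — sample covariance S[i,j] = (1/(n-1)) · Σ_k (x_{k,i} - mean_i) · (x_{k,j} - mean_j), with n-1 = 5.
  S[X_1,X_1] = ((2)·(2) + (2)·(2) + (0)·(0) + (-4)·(-4) + (-2)·(-2) + (2)·(2)) / 5 = 32/5 = 6.4
  S[X_1,X_2] = ((2)·(1) + (2)·(-2) + (0)·(-3) + (-4)·(0) + (-2)·(1) + (2)·(3)) / 5 = 2/5 = 0.4
  S[X_2,X_2] = ((1)·(1) + (-2)·(-2) + (-3)·(-3) + (0)·(0) + (1)·(1) + (3)·(3)) / 5 = 24/5 = 4.8

S is symmetric (S[j,i] = S[i,j]). Assembling:

S = [[6.4, 0.4],
 [0.4, 4.8]]


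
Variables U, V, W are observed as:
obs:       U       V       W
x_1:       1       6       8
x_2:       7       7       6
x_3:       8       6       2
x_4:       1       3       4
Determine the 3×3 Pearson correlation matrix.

Step 1 — column means:
  mean(U) = (1 + 7 + 8 + 1) / 4 = 17/4 = 4.25
  mean(V) = (6 + 7 + 6 + 3) / 4 = 22/4 = 5.5
  mean(W) = (8 + 6 + 2 + 4) / 4 = 20/4 = 5

Step 2 — sample variances and covariances s[i,j] = (1/(n-1)) · Σ_k (x_{k,i} - mean_i) · (x_{k,j} - mean_j), with n-1 = 3:
  s[U,U] = ((-3.25)·(-3.25) + (2.75)·(2.75) + (3.75)·(3.75) + (-3.25)·(-3.25)) / 3 = 42.75/3 = 14.25
  s[U,V] = ((-3.25)·(0.5) + (2.75)·(1.5) + (3.75)·(0.5) + (-3.25)·(-2.5)) / 3 = 12.5/3 = 4.1667
  s[U,W] = ((-3.25)·(3) + (2.75)·(1) + (3.75)·(-3) + (-3.25)·(-1)) / 3 = -15/3 = -5
  s[V,V] = ((0.5)·(0.5) + (1.5)·(1.5) + (0.5)·(0.5) + (-2.5)·(-2.5)) / 3 = 9/3 = 3
  s[V,W] = ((0.5)·(3) + (1.5)·(1) + (0.5)·(-3) + (-2.5)·(-1)) / 3 = 4/3 = 1.3333
  s[W,W] = ((3)·(3) + (1)·(1) + (-3)·(-3) + (-1)·(-1)) / 3 = 20/3 = 6.6667
  Sample standard deviations s_i = √(s[i,i]):
  s(U) = √(14.25) = 3.7749
  s(V) = √(3) = 1.7321
  s(W) = √(6.6667) = 2.582

Step 3 — r_{ij} = s_{ij} / (s_i · s_j):
  r[U,U] = 1 (diagonal).
  r[U,V] = 4.1667 / (3.7749 · 1.7321) = 4.1667 / 6.5383 = 0.6373
  r[U,W] = -5 / (3.7749 · 2.582) = -5 / 9.7468 = -0.513
  r[V,V] = 1 (diagonal).
  r[V,W] = 1.3333 / (1.7321 · 2.582) = 1.3333 / 4.4721 = 0.2981
  r[W,W] = 1 (diagonal).

R is symmetric with unit diagonal. Assembling:

R = [[1, 0.6373, -0.513],
 [0.6373, 1, 0.2981],
 [-0.513, 0.2981, 1]]


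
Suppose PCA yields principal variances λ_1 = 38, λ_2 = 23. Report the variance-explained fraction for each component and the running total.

Step 1 — total variance = trace(Sigma) = Σ λ_i = 38 + 23 = 61.

Step 2 — fraction explained by component i = λ_i / Σ λ:
  PC1: 38/61 = 0.623
  PC2: 23/61 = 0.377

Step 3 — cumulative fraction after k components = (λ_1 + ... + λ_k) / Σ λ:
  k = 1: 38/61 = 0.623
  k = 2: (38 + 23)/61 = 61/61 = 1

Summary (fraction, with percent):

explained: PC1 0.623 (62.3%), PC2 0.377 (37.7%);  cumulative: 0.623, 1


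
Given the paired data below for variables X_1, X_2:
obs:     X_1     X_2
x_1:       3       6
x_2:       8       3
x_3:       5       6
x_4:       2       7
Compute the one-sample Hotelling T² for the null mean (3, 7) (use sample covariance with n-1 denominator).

Step 1 — sample mean vector:
  mean(X_1) = (3 + 8 + 5 + 2) / 4 = 18/4 = 4.5
  mean(X_2) = (6 + 3 + 6 + 7) / 4 = 22/4 = 5.5
  x̄ = (4.5, 5.5),  deviation x̄ - mu_0 = (4.5, 5.5) - (3, 7) = (1.5, -1.5).

Step 2 — sample covariance matrix, S[i,j] = (1/(n-1)) · Σ_k (x_{k,i} - mean_i) · (x_{k,j} - mean_j), divisor n-1 = 3:
  S[X_1,X_1] = ((-1.5)·(-1.5) + (3.5)·(3.5) + (0.5)·(0.5) + (-2.5)·(-2.5)) / 3 = 21/3 = 7
  S[X_1,X_2] = ((-1.5)·(0.5) + (3.5)·(-2.5) + (0.5)·(0.5) + (-2.5)·(1.5)) / 3 = -13/3 = -4.3333
  S[X_2,X_2] = ((0.5)·(0.5) + (-2.5)·(-2.5) + (0.5)·(0.5) + (1.5)·(1.5)) / 3 = 9/3 = 3
  S = [[7, -4.3333],
 [-4.3333, 3]].

Step 3 — invert S. det(S) = 7·3 - (-4.3333)² = 2.2222.
  S^{-1} = (1/det) · [[d, -b], [-b, a]] = [[1.35, 1.95],
 [1.95, 3.15]].

Step 4 — quadratic form (x̄ - mu_0)^T · S^{-1} · (x̄ - mu_0):
  S^{-1} · (x̄ - mu_0) = (-0.9, -1.8),
  (x̄ - mu_0)^T · [...] = (1.5)·(-0.9) + (-1.5)·(-1.8) = 1.35.

Step 5 — scale by n: T² = 4 · 1.35 = 5.4.

T² ≈ 5.4


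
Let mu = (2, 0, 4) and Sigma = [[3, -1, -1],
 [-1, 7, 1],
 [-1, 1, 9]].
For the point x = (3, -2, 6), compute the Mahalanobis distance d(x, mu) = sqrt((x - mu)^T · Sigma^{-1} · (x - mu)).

Step 1 — centre the observation: (x - mu) = (1, -2, 2).

Step 2 — invert Sigma (cofactor / det for 3×3, or solve directly):
  Sigma^{-1} = [[0.3605, 0.0465, 0.0349],
 [0.0465, 0.1512, -0.0116],
 [0.0349, -0.0116, 0.1163]].

Step 3 — form the quadratic (x - mu)^T · Sigma^{-1} · (x - mu):
  Sigma^{-1} · (x - mu) = (0.3372, -0.2791, 0.2907).
  (x - mu)^T · [Sigma^{-1} · (x - mu)] = (1)·(0.3372) + (-2)·(-0.2791) + (2)·(0.2907) = 1.4767.

Step 4 — take square root: d = √(1.4767) ≈ 1.2152.

d(x, mu) = √(1.4767) ≈ 1.2152


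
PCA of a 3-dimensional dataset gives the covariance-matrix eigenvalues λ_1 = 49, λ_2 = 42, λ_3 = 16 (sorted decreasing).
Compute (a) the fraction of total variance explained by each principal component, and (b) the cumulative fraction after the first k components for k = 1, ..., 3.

Step 1 — total variance = trace(Sigma) = Σ λ_i = 49 + 42 + 16 = 107.

Step 2 — fraction explained by component i = λ_i / Σ λ:
  PC1: 49/107 = 0.4579
  PC2: 42/107 = 0.3925
  PC3: 16/107 = 0.1495

Step 3 — cumulative fraction after k components = (λ_1 + ... + λ_k) / Σ λ:
  k = 1: 49/107 = 0.4579
  k = 2: (49 + 42)/107 = 91/107 = 0.8505
  k = 3: (49 + 42 + 16)/107 = 107/107 = 1

Summary (fraction, with percent):

explained: PC1 0.4579 (45.79%), PC2 0.3925 (39.25%), PC3 0.1495 (14.95%);  cumulative: 0.4579, 0.8505, 1


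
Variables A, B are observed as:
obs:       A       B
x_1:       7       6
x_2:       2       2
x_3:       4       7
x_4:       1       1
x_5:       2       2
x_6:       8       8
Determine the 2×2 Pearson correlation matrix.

Step 1 — column means:
  mean(A) = (7 + 2 + 4 + 1 + 2 + 8) / 6 = 24/6 = 4
  mean(B) = (6 + 2 + 7 + 1 + 2 + 8) / 6 = 26/6 = 4.3333

Step 2 — sample variances and covariances s[i,j] = (1/(n-1)) · Σ_k (x_{k,i} - mean_i) · (x_{k,j} - mean_j), with n-1 = 5:
  s[A,A] = ((3)·(3) + (-2)·(-2) + (0)·(0) + (-3)·(-3) + (-2)·(-2) + (4)·(4)) / 5 = 42/5 = 8.4
  s[A,B] = ((3)·(1.6667) + (-2)·(-2.3333) + (0)·(2.6667) + (-3)·(-3.3333) + (-2)·(-2.3333) + (4)·(3.6667)) / 5 = 39/5 = 7.8
  s[B,B] = ((1.6667)·(1.6667) + (-2.3333)·(-2.3333) + (2.6667)·(2.6667) + (-3.3333)·(-3.3333) + (-2.3333)·(-2.3333) + (3.6667)·(3.6667)) / 5 = 45.3333/5 = 9.0667
  Sample standard deviations s_i = √(s[i,i]):
  s(A) = √(8.4) = 2.8983
  s(B) = √(9.0667) = 3.0111

Step 3 — r_{ij} = s_{ij} / (s_i · s_j):
  r[A,A] = 1 (diagonal).
  r[A,B] = 7.8 / (2.8983 · 3.0111) = 7.8 / 8.727 = 0.8938
  r[B,B] = 1 (diagonal).

R is symmetric with unit diagonal. Assembling:

R = [[1, 0.8938],
 [0.8938, 1]]


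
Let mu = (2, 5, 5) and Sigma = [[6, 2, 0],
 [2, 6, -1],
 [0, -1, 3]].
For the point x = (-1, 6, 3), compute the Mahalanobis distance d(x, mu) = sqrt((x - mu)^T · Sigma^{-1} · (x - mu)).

Step 1 — centre the observation: (x - mu) = (-3, 1, -2).

Step 2 — invert Sigma (cofactor / det for 3×3, or solve directly):
  Sigma^{-1} = [[0.1889, -0.0667, -0.0222],
 [-0.0667, 0.2, 0.0667],
 [-0.0222, 0.0667, 0.3556]].

Step 3 — form the quadratic (x - mu)^T · Sigma^{-1} · (x - mu):
  Sigma^{-1} · (x - mu) = (-0.5889, 0.2667, -0.5778).
  (x - mu)^T · [Sigma^{-1} · (x - mu)] = (-3)·(-0.5889) + (1)·(0.2667) + (-2)·(-0.5778) = 3.1889.

Step 4 — take square root: d = √(3.1889) ≈ 1.7857.

d(x, mu) = √(3.1889) ≈ 1.7857


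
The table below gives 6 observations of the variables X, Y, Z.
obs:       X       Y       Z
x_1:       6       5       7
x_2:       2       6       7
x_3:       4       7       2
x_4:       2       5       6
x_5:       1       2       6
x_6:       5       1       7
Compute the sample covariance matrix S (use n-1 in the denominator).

Step 1 — column means:
  mean(X) = (6 + 2 + 4 + 2 + 1 + 5) / 6 = 20/6 = 3.3333
  mean(Y) = (5 + 6 + 7 + 5 + 2 + 1) / 6 = 26/6 = 4.3333
  mean(Z) = (7 + 7 + 2 + 6 + 6 + 7) / 6 = 35/6 = 5.8333

Step 2 — sample covariance S[i,j] = (1/(n-1)) · Σ_k (x_{k,i} - mean_i) · (x_{k,j} - mean_j), with n-1 = 5.
  S[X,X] = ((2.6667)·(2.6667) + (-1.3333)·(-1.3333) + (0.6667)·(0.6667) + (-1.3333)·(-1.3333) + (-2.3333)·(-2.3333) + (1.6667)·(1.6667)) / 5 = 19.3333/5 = 3.8667
  S[X,Y] = ((2.6667)·(0.6667) + (-1.3333)·(1.6667) + (0.6667)·(2.6667) + (-1.3333)·(0.6667) + (-2.3333)·(-2.3333) + (1.6667)·(-3.3333)) / 5 = 0.3333/5 = 0.0667
  S[X,Z] = ((2.6667)·(1.1667) + (-1.3333)·(1.1667) + (0.6667)·(-3.8333) + (-1.3333)·(0.1667) + (-2.3333)·(0.1667) + (1.6667)·(1.1667)) / 5 = 0.3333/5 = 0.0667
  S[Y,Y] = ((0.6667)·(0.6667) + (1.6667)·(1.6667) + (2.6667)·(2.6667) + (0.6667)·(0.6667) + (-2.3333)·(-2.3333) + (-3.3333)·(-3.3333)) / 5 = 27.3333/5 = 5.4667
  S[Y,Z] = ((0.6667)·(1.1667) + (1.6667)·(1.1667) + (2.6667)·(-3.8333) + (0.6667)·(0.1667) + (-2.3333)·(0.1667) + (-3.3333)·(1.1667)) / 5 = -11.6667/5 = -2.3333
  S[Z,Z] = ((1.1667)·(1.1667) + (1.1667)·(1.1667) + (-3.8333)·(-3.8333) + (0.1667)·(0.1667) + (0.1667)·(0.1667) + (1.1667)·(1.1667)) / 5 = 18.8333/5 = 3.7667

S is symmetric (S[j,i] = S[i,j]). Assembling:

S = [[3.8667, 0.0667, 0.0667],
 [0.0667, 5.4667, -2.3333],
 [0.0667, -2.3333, 3.7667]]


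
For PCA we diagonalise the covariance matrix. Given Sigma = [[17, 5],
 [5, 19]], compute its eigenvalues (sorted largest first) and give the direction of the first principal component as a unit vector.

Step 1 — characteristic polynomial of 2×2 Sigma:
  det(Sigma - λI) = λ² - trace · λ + det = 0.
  trace = 17 + 19 = 36, det = 17·19 - (5)² = 298.
Step 2 — discriminant:
  Δ = trace² - 4·det = 1296 - 1192 = 104.
Step 3 — eigenvalues:
  λ = (trace ± √Δ)/2 = (36 ± 10.198)/2,
  λ_1 = 23.099,  λ_2 = 12.901.

Step 4 — unit eigenvector for λ_1: solve (Sigma - λ_1 I)v = 0. First row:
  (17 - 23.099)·v_x + (5)·v_y = 0, i.e. (-6.099)·v_x + (5)·v_y = 0,
  so v ∝ (b, λ_1 - a) = (5, 6.099) = u.
  ||u|| = √((5)² + (6.099)²) = √(62.198) ≈ 7.8866,
  v_1 = u/||u|| ≈ (0.634, 0.7733) (||v_1|| = 1).

λ_1 = 23.099,  λ_2 = 12.901;  v_1 ≈ (0.634, 0.7733)


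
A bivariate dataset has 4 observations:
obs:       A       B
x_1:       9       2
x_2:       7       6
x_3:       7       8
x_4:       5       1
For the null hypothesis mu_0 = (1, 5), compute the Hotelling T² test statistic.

Step 1 — sample mean vector:
  mean(A) = (9 + 7 + 7 + 5) / 4 = 28/4 = 7
  mean(B) = (2 + 6 + 8 + 1) / 4 = 17/4 = 4.25
  x̄ = (7, 4.25),  deviation x̄ - mu_0 = (7, 4.25) - (1, 5) = (6, -0.75).

Step 2 — sample covariance matrix, S[i,j] = (1/(n-1)) · Σ_k (x_{k,i} - mean_i) · (x_{k,j} - mean_j), divisor n-1 = 3:
  S[A,A] = ((2)·(2) + (0)·(0) + (0)·(0) + (-2)·(-2)) / 3 = 8/3 = 2.6667
  S[A,B] = ((2)·(-2.25) + (0)·(1.75) + (0)·(3.75) + (-2)·(-3.25)) / 3 = 2/3 = 0.6667
  S[B,B] = ((-2.25)·(-2.25) + (1.75)·(1.75) + (3.75)·(3.75) + (-3.25)·(-3.25)) / 3 = 32.75/3 = 10.9167
  S = [[2.6667, 0.6667],
 [0.6667, 10.9167]].

Step 3 — invert S. det(S) = 2.6667·10.9167 - (0.6667)² = 28.6667.
  S^{-1} = (1/det) · [[d, -b], [-b, a]] = [[0.3808, -0.0233],
 [-0.0233, 0.093]].

Step 4 — quadratic form (x̄ - mu_0)^T · S^{-1} · (x̄ - mu_0):
  S^{-1} · (x̄ - mu_0) = (2.3023, -0.2093),
  (x̄ - mu_0)^T · [...] = (6)·(2.3023) + (-0.75)·(-0.2093) = 13.9709.

Step 5 — scale by n: T² = 4 · 13.9709 = 55.8837.

T² ≈ 55.8837


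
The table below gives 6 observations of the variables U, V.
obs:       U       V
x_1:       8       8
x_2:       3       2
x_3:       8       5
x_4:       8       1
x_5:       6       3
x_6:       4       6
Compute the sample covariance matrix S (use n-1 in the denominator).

Step 1 — column means:
  mean(U) = (8 + 3 + 8 + 8 + 6 + 4) / 6 = 37/6 = 6.1667
  mean(V) = (8 + 2 + 5 + 1 + 3 + 6) / 6 = 25/6 = 4.1667

Step 2 — sample covariance S[i,j] = (1/(n-1)) · Σ_k (x_{k,i} - mean_i) · (x_{k,j} - mean_j), with n-1 = 5.
  S[U,U] = ((1.8333)·(1.8333) + (-3.1667)·(-3.1667) + (1.8333)·(1.8333) + (1.8333)·(1.8333) + (-0.1667)·(-0.1667) + (-2.1667)·(-2.1667)) / 5 = 24.8333/5 = 4.9667
  S[U,V] = ((1.8333)·(3.8333) + (-3.1667)·(-2.1667) + (1.8333)·(0.8333) + (1.8333)·(-3.1667) + (-0.1667)·(-1.1667) + (-2.1667)·(1.8333)) / 5 = 5.8333/5 = 1.1667
  S[V,V] = ((3.8333)·(3.8333) + (-2.1667)·(-2.1667) + (0.8333)·(0.8333) + (-3.1667)·(-3.1667) + (-1.1667)·(-1.1667) + (1.8333)·(1.8333)) / 5 = 34.8333/5 = 6.9667

S is symmetric (S[j,i] = S[i,j]). Assembling:

S = [[4.9667, 1.1667],
 [1.1667, 6.9667]]


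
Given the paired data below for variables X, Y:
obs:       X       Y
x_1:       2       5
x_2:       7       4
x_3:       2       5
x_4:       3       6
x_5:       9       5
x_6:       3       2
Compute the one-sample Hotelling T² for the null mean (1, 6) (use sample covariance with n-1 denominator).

Step 1 — sample mean vector:
  mean(X) = (2 + 7 + 2 + 3 + 9 + 3) / 6 = 26/6 = 4.3333
  mean(Y) = (5 + 4 + 5 + 6 + 5 + 2) / 6 = 27/6 = 4.5
  x̄ = (4.3333, 4.5),  deviation x̄ - mu_0 = (4.3333, 4.5) - (1, 6) = (3.3333, -1.5).

Step 2 — sample covariance matrix, S[i,j] = (1/(n-1)) · Σ_k (x_{k,i} - mean_i) · (x_{k,j} - mean_j), divisor n-1 = 5:
  S[X,X] = ((-2.3333)·(-2.3333) + (2.6667)·(2.6667) + (-2.3333)·(-2.3333) + (-1.3333)·(-1.3333) + (4.6667)·(4.6667) + (-1.3333)·(-1.3333)) / 5 = 43.3333/5 = 8.6667
  S[X,Y] = ((-2.3333)·(0.5) + (2.6667)·(-0.5) + (-2.3333)·(0.5) + (-1.3333)·(1.5) + (4.6667)·(0.5) + (-1.3333)·(-2.5)) / 5 = 0/5 = 0
  S[Y,Y] = ((0.5)·(0.5) + (-0.5)·(-0.5) + (0.5)·(0.5) + (1.5)·(1.5) + (0.5)·(0.5) + (-2.5)·(-2.5)) / 5 = 9.5/5 = 1.9
  S = [[8.6667, 0],
 [0, 1.9]].

Step 3 — invert S. det(S) = 8.6667·1.9 - (0)² = 16.4667.
  S^{-1} = (1/det) · [[d, -b], [-b, a]] = [[0.1154, 0],
 [0, 0.5263]].

Step 4 — quadratic form (x̄ - mu_0)^T · S^{-1} · (x̄ - mu_0):
  S^{-1} · (x̄ - mu_0) = (0.3846, -0.7895),
  (x̄ - mu_0)^T · [...] = (3.3333)·(0.3846) + (-1.5)·(-0.7895) = 2.4663.

Step 5 — scale by n: T² = 6 · 2.4663 = 14.7976.

T² ≈ 14.7976


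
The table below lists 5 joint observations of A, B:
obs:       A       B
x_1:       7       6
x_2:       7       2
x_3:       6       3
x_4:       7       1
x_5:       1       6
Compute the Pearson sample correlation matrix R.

Step 1 — column means:
  mean(A) = (7 + 7 + 6 + 7 + 1) / 5 = 28/5 = 5.6
  mean(B) = (6 + 2 + 3 + 1 + 6) / 5 = 18/5 = 3.6

Step 2 — sample variances and covariances s[i,j] = (1/(n-1)) · Σ_k (x_{k,i} - mean_i) · (x_{k,j} - mean_j), with n-1 = 4:
  s[A,A] = ((1.4)·(1.4) + (1.4)·(1.4) + (0.4)·(0.4) + (1.4)·(1.4) + (-4.6)·(-4.6)) / 4 = 27.2/4 = 6.8
  s[A,B] = ((1.4)·(2.4) + (1.4)·(-1.6) + (0.4)·(-0.6) + (1.4)·(-2.6) + (-4.6)·(2.4)) / 4 = -13.8/4 = -3.45
  s[B,B] = ((2.4)·(2.4) + (-1.6)·(-1.6) + (-0.6)·(-0.6) + (-2.6)·(-2.6) + (2.4)·(2.4)) / 4 = 21.2/4 = 5.3
  Sample standard deviations s_i = √(s[i,i]):
  s(A) = √(6.8) = 2.6077
  s(B) = √(5.3) = 2.3022

Step 3 — r_{ij} = s_{ij} / (s_i · s_j):
  r[A,A] = 1 (diagonal).
  r[A,B] = -3.45 / (2.6077 · 2.3022) = -3.45 / 6.0033 = -0.5747
  r[B,B] = 1 (diagonal).

R is symmetric with unit diagonal. Assembling:

R = [[1, -0.5747],
 [-0.5747, 1]]


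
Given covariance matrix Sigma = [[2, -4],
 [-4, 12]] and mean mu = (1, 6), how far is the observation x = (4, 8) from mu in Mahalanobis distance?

Step 1 — centre the observation: (x - mu) = (3, 2).

Step 2 — invert Sigma. det(Sigma) = 2·12 - (-4)² = 8.
  Sigma^{-1} = (1/det) · [[d, -b], [-b, a]] = [[1.5, 0.5],
 [0.5, 0.25]].

Step 3 — form the quadratic (x - mu)^T · Sigma^{-1} · (x - mu):
  Sigma^{-1} · (x - mu) = (5.5, 2).
  (x - mu)^T · [Sigma^{-1} · (x - mu)] = (3)·(5.5) + (2)·(2) = 20.5.

Step 4 — take square root: d = √(20.5) ≈ 4.5277.

d(x, mu) = √(20.5) ≈ 4.5277


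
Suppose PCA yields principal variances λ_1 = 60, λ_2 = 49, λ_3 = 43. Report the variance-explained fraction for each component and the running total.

Step 1 — total variance = trace(Sigma) = Σ λ_i = 60 + 49 + 43 = 152.

Step 2 — fraction explained by component i = λ_i / Σ λ:
  PC1: 60/152 = 0.3947
  PC2: 49/152 = 0.3224
  PC3: 43/152 = 0.2829

Step 3 — cumulative fraction after k components = (λ_1 + ... + λ_k) / Σ λ:
  k = 1: 60/152 = 0.3947
  k = 2: (60 + 49)/152 = 109/152 = 0.7171
  k = 3: (60 + 49 + 43)/152 = 152/152 = 1

Summary (fraction, with percent):

explained: PC1 0.3947 (39.47%), PC2 0.3224 (32.24%), PC3 0.2829 (28.29%);  cumulative: 0.3947, 0.7171, 1


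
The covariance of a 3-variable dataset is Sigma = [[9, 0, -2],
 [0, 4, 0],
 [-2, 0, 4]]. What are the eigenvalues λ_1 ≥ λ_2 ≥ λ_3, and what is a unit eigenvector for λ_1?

Step 1 — characteristic polynomial p(λ) = det(λI - Sigma) = λ³ - tr·λ² + c_1·λ - det, where tr = trace, c_1 = sum of the principal 2×2 minors, det = det(Sigma):
  tr = 9 + 4 + 4 = 17,
  c_1 = (9·4 - (0)²) + (9·4 - (-2)²) + (4·4 - (0)²) = 36 + 32 + 16 = 84,
  det = 9·(4·4 - (0)²) - (0)·((0)·4 - (0)·(-2)) + (-2)·((0)·(0) - 4·(-2)) = 9·(16) - (0)·(0) + (-2)·(8) = 128.
  So p(λ) = λ³ - 17λ² + 84λ - 128.
Step 2 — look for an integer root (rational root theorem: any rational root is an integer divisor of 128). Testing λ = 4:
  p(4) = 64 - 272 + 336 - 128 = 0  ✓
  Dividing out (λ - 4): p(λ) = (λ - 4)(λ² - 13λ + 32).
Step 3 — remaining eigenvalues from the quadratic λ² - 13λ + 32 = 0:
  Δ = 13² - 4·32 = 169 - 128 = 41,  λ = (13 ± √41)/2 = (13 ± 6.4031)/2 ≈ 9.7016 or 3.2984.
  Sorted: λ_1 = 9.7016,  λ_2 = 4,  λ_3 = 3.2984  (check: sum = 17 = tr ✓).

Step 4 — unit eigenvector for λ_1 ≈ 9.7016: v spans the null space of (Sigma - λ_1 I), whose rows are
  r_1 = (-0.7016, 0, -2),  r_2 = (0, -5.7016, 0),  r_3 = (-2, 0, -5.7016).
  v is orthogonal to every row, so take v ∝ r_1 × r_2 = ((0)·(0) - (-2)·(-5.7016), (-2)·(0) - (-0.7016)·(0), (-0.7016)·(-5.7016) - (0)·(0)) ≈ (-11.4031, 0, 4).
  Rescale (multiply by -1 so the first nonzero entry is positive): u = (11.4031, 0, -4).
  ||u|| = √((11.4031)² + (0)² + (-4)²) = √(146.0312) ≈ 12.0843,  v_1 = u/||u|| ≈ (0.9436, 0, -0.331) (||v_1|| = 1).

λ_1 = 9.7016,  λ_2 = 4,  λ_3 = 3.2984;  v_1 ≈ (0.9436, 0, -0.331)
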